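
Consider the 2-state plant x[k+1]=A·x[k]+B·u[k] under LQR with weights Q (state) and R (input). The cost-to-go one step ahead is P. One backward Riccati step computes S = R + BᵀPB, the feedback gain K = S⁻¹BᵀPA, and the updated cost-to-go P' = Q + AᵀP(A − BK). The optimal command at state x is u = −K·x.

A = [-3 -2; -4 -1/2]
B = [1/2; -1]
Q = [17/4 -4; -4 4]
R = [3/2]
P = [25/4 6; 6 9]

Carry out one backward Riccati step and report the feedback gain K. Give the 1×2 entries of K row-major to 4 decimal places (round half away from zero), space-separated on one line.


5.3814 1.4433

BᵀP = [-2.8750 -6.0000]
S = R + BᵀPB = [3/2] + [4.5625] = [6.0625]
BᵀPA = [32.6250 8.7500]
K = S⁻¹·BᵀPA = [5.3814 1.4433]
A−BK = [-5.6907 -2.7216; 1.3814 0.9433]
AᵀP(A−BK) = [168.6804 65.4124; 65.4124 26.6211]
P' = Q + AᵀP(A−BK) = [172.9304 61.4124; 61.4124 30.6211]
tr(P') = 203.5515


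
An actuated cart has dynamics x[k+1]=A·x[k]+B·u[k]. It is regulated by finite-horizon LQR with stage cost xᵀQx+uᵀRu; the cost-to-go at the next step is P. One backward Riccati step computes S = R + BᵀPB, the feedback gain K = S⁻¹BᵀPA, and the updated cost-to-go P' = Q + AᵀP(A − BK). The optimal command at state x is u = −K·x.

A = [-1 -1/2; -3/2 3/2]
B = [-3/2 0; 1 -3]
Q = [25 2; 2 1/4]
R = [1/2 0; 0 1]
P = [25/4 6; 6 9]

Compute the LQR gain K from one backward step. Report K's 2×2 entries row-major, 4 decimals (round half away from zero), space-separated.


0.6067 0.3034 0.7134 -0.3841

BᵀP = [-3.3750 0.0000; -18.0000 -27.0000]
S = R + BᵀPB = [1/2 0; 0 1] + [5.0625 0.0000; 0.0000 81.0000] = [5.5625 0.0000; 0.0000 82.0000]
BᵀPA = [3.3750 1.6875; 58.5000 -31.5000]
K = S⁻¹·BᵀPA = [0.6067 0.3034; 0.7134 -0.3841]
A−BK = [-0.0899 -0.0449; 0.0335 0.0442]
AᵀP(A−BK) = [0.7175 -0.1763; -0.1763 0.2000]
P' = Q + AᵀP(A−BK) = [25.7175 1.8237; 1.8237 0.4500]
tr(P') = 26.1674


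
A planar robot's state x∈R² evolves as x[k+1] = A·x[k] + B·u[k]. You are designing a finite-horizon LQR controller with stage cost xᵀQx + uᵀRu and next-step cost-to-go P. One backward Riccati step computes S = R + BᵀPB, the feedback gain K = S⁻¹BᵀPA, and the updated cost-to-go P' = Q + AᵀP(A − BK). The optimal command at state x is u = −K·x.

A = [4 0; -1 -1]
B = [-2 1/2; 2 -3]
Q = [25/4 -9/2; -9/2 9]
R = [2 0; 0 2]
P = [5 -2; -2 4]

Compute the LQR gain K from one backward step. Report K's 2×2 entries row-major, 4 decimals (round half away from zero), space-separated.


BᵀP = [-14.0000 12.0000; 8.5000 -13.0000]
S = R + BᵀPB = [2 0; 0 2] + [52.0000 -43.0000; -43.0000 43.2500] = [54.0000 -43.0000; -43.0000 45.2500]
BᵀPA = [-68.0000 -12.0000; 47.0000 13.0000]
K = S⁻¹·BᵀPA = [-1.7763 0.0269; -0.6493 0.3129]
A−BK = [0.7721 -0.1026; 0.6047 -0.1152]
AᵀP(A−BK) = [9.7292 -0.8747; -0.8747 0.2557]
P' = Q + AᵀP(A−BK) = [15.9792 -5.3747; -5.3747 9.2557]
tr(P') = 25.2349

-1.7763 0.0269 -0.6493 0.3129


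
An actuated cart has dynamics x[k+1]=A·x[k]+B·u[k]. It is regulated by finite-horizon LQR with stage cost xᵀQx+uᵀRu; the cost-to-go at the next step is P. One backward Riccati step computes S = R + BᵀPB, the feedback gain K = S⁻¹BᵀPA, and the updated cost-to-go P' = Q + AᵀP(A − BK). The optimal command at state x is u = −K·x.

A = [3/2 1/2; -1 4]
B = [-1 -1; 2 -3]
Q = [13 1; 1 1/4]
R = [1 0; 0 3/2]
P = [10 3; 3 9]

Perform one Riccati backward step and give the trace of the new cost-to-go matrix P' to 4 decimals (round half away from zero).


16.3378

BᵀP = [-4.0000 15.0000; -19.0000 -30.0000]
S = R + BᵀPB = [1 0; 0 3/2] + [34.0000 -41.0000; -41.0000 109.0000] = [35.0000 -41.0000; -41.0000 110.5000]
BᵀPA = [-21.0000 58.0000; 1.5000 -129.5000]
K = S⁻¹·BᵀPA = [-1.0332 0.5029; -0.3698 -0.9854]
A−BK = [0.0971 0.0175; -0.0430 0.0382]
AᵀP(A−BK) = [1.3583 0.0381; 0.0381 1.7295]
P' = Q + AᵀP(A−BK) = [14.3583 1.0381; 1.0381 1.9795]
tr(P') = 16.3378


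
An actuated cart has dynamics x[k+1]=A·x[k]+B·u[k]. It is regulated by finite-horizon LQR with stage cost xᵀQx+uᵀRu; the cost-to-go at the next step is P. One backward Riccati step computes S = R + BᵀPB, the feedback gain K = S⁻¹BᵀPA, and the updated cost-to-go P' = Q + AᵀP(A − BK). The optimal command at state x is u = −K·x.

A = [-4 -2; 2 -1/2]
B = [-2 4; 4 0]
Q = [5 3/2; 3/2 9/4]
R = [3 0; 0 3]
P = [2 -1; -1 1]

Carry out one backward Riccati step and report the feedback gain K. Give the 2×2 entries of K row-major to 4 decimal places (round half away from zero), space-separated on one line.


0.5405 0.0146 -0.6486 -0.3867

BᵀP = [-8.0000 6.0000; 8.0000 -4.0000]
S = R + BᵀPB = [3 0; 0 3] + [40.0000 -32.0000; -32.0000 32.0000] = [43.0000 -32.0000; -32.0000 35.0000]
BᵀPA = [44.0000 13.0000; -40.0000 -14.0000]
K = S⁻¹·BᵀPA = [0.5405 0.0146; -0.6486 -0.3867]
A−BK = [-0.3243 -0.4241; -0.1622 -0.5582]
AᵀP(A−BK) = [2.2703 0.8919; 0.8919 0.6471]
P' = Q + AᵀP(A−BK) = [7.2703 2.3919; 2.3919 2.8971]
tr(P') = 10.1674


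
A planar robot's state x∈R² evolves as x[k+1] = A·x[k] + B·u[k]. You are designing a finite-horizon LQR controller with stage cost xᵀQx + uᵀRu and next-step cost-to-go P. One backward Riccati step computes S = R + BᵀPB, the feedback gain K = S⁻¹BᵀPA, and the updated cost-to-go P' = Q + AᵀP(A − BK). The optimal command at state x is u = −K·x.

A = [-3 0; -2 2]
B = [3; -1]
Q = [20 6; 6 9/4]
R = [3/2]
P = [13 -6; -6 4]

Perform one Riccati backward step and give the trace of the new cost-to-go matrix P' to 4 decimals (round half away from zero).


34.7894

BᵀP = [45.0000 -22.0000]
S = R + BᵀPB = [3/2] + [157.0000] = [158.5000]
BᵀPA = [-91.0000 -44.0000]
K = S⁻¹·BᵀPA = [-0.5741 -0.2776]
A−BK = [-1.2776 0.8328; -2.5741 1.7224]
AᵀP(A−BK) = [8.7539 -5.2618; -5.2618 3.7855]
P' = Q + AᵀP(A−BK) = [28.7539 0.7382; 0.7382 6.0355]
tr(P') = 34.7894


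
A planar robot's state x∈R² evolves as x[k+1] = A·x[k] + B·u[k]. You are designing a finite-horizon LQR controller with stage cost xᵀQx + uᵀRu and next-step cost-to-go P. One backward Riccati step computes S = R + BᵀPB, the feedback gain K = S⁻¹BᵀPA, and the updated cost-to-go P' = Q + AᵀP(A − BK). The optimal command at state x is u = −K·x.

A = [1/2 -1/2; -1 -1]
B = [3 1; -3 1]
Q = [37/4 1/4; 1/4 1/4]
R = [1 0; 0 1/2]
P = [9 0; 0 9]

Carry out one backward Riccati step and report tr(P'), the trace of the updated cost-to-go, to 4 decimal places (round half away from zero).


9.8731

BᵀP = [27.0000 -27.0000; 9.0000 9.0000]
S = R + BᵀPB = [1 0; 0 1/2] + [162.0000 0.0000; 0.0000 18.0000] = [163.0000 0.0000; 0.0000 18.5000]
BᵀPA = [40.5000 13.5000; -4.5000 -13.5000]
K = S⁻¹·BᵀPA = [0.2485 0.0828; -0.2432 -0.7297]
A−BK = [-0.0022 -0.0187; -0.0114 -0.0218]
AᵀP(A−BK) = [0.0925 0.1119; 0.1119 0.2806]
P' = Q + AᵀP(A−BK) = [9.3425 0.3619; 0.3619 0.5306]
tr(P') = 9.8731


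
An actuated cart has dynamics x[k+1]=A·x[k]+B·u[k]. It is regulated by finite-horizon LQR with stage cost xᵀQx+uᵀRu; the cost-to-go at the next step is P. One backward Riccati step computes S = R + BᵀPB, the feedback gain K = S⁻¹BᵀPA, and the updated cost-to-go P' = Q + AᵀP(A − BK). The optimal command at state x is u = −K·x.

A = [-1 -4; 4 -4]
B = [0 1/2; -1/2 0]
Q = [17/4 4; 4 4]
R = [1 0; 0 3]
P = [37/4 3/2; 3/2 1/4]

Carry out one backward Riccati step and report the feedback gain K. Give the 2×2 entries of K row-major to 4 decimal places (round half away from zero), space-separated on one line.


BᵀP = [-0.7500 -0.1250; 4.6250 0.7500]
S = R + BᵀPB = [1 0; 0 3] + [0.0625 -0.3750; -0.3750 2.3125] = [1.0625 -0.3750; -0.3750 5.3125]
BᵀPA = [0.2500 3.5000; -1.6250 -21.5000]
K = S⁻¹·BᵀPA = [0.1306 1.9134; -0.2967 -3.9120]
A−BK = [-0.8517 -2.0440; 4.0653 -3.0433]
AᵀP(A−BK) = [0.7353 8.1647; 8.1647 109.1952]
P' = Q + AᵀP(A−BK) = [4.9853 12.1647; 12.1647 113.1952]
tr(P') = 118.1804

0.1306 1.9134 -0.2967 -3.9120


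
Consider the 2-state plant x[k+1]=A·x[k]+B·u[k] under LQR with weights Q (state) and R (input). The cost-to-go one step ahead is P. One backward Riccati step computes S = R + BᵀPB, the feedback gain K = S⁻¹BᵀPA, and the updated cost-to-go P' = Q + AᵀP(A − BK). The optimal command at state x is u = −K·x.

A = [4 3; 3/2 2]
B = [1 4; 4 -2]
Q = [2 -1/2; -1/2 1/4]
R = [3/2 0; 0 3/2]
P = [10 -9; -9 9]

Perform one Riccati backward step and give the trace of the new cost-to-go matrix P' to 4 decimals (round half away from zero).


4.9768

BᵀP = [-26.0000 27.0000; 58.0000 -54.0000]
S = R + BᵀPB = [3/2 0; 0 3/2] + [82.0000 -158.0000; -158.0000 340.0000] = [83.5000 -158.0000; -158.0000 341.5000]
BᵀPA = [-63.5000 -24.0000; 151.0000 66.0000]
K = S⁻¹·BᵀPA = [0.6118 0.6285; 0.7252 0.4841]
A−BK = [0.4872 0.4353; 0.5032 0.4541]
AᵀP(A−BK) = [1.5901 1.3182; 1.3182 1.1366]
P' = Q + AᵀP(A−BK) = [3.5901 0.8182; 0.8182 1.3866]
tr(P') = 4.9768


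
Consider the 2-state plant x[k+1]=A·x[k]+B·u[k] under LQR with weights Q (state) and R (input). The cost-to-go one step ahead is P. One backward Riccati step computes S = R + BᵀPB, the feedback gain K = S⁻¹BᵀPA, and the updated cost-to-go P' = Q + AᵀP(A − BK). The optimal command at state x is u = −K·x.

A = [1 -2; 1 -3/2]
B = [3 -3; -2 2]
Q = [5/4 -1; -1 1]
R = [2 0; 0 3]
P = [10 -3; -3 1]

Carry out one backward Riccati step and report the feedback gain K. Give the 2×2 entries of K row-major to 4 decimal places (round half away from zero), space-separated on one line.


BᵀP = [36.0000 -11.0000; -36.0000 11.0000]
S = R + BᵀPB = [2 0; 0 3] + [130.0000 -130.0000; -130.0000 130.0000] = [132.0000 -130.0000; -130.0000 133.0000]
BᵀPA = [25.0000 -55.5000; -25.0000 55.5000]
K = S⁻¹·BᵀPA = [0.1143 -0.2538; -0.0762 0.1692]
A−BK = [0.4284 -0.7309; 1.3811 -2.3460]
AᵀP(A−BK) = [0.2363 -0.4245; -0.4245 0.7725]
P' = Q + AᵀP(A−BK) = [1.4863 -1.4245; -1.4245 1.7725]
tr(P') = 3.2588

0.1143 -0.2538 -0.0762 0.1692


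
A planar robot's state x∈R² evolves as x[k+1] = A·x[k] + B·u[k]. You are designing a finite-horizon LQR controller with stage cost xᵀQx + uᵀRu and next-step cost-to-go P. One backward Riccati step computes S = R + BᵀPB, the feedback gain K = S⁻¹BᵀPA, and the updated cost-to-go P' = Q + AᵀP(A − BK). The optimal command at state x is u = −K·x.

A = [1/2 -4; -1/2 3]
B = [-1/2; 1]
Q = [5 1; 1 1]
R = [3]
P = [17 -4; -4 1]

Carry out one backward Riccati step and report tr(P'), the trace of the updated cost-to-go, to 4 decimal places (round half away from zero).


BᵀP = [-12.5000 3.0000]
S = R + BᵀPB = [3] + [9.2500] = [12.2500]
BᵀPA = [-7.7500 59.0000]
K = S⁻¹·BᵀPA = [-0.6327 4.8163]
A−BK = [0.1837 -1.5918; 0.1327 -1.8163]
AᵀP(A−BK) = [1.5969 -12.1735; -12.1735 92.8367]
P' = Q + AᵀP(A−BK) = [6.5969 -11.1735; -11.1735 93.8367]
tr(P') = 100.4337

100.4337


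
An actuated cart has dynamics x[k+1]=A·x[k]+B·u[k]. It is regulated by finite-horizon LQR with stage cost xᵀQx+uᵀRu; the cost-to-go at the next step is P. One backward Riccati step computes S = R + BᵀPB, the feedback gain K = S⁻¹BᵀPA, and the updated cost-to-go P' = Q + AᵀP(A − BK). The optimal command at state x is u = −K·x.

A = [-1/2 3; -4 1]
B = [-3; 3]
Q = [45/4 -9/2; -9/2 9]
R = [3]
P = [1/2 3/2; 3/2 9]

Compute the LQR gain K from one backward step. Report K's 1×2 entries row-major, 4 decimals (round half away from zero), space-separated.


-1.4878 0.5122

BᵀP = [3.0000 22.5000]
S = R + BᵀPB = [3] + [58.5000] = [61.5000]
BᵀPA = [-91.5000 31.5000]
K = S⁻¹·BᵀPA = [-1.4878 0.5122]
A−BK = [-4.9634 4.5366; 0.4634 -0.5366]
AᵀP(A−BK) = [13.9909 -8.6341; -8.6341 6.3659]
P' = Q + AᵀP(A−BK) = [25.2409 -13.1341; -13.1341 15.3659]
tr(P') = 40.6067


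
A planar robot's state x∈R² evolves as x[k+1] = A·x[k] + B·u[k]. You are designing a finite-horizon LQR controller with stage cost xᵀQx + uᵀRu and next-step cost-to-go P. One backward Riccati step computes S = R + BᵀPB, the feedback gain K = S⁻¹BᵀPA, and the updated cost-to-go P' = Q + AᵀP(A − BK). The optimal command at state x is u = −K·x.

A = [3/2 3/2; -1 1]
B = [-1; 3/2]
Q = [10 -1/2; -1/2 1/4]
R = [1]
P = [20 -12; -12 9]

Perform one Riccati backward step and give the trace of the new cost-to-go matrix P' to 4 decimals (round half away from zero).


BᵀP = [-38.0000 25.5000]
S = R + BᵀPB = [1] + [76.2500] = [77.2500]
BᵀPA = [-82.5000 -31.5000]
K = S⁻¹·BᵀPA = [-1.0680 -0.4078]
A−BK = [0.4320 1.0922; 0.6019 1.6117]
AᵀP(A−BK) = [1.8932 2.3592; 2.3592 5.1553]
P' = Q + AᵀP(A−BK) = [11.8932 1.8592; 1.8592 5.4053]
tr(P') = 17.2985

17.2985


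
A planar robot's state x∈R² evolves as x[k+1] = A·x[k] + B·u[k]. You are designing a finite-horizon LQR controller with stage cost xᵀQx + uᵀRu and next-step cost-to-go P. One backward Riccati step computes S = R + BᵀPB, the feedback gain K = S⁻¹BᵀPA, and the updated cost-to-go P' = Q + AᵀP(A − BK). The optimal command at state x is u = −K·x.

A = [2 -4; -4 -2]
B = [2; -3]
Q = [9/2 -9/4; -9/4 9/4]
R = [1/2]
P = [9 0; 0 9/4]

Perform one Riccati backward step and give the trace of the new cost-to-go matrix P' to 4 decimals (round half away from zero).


101.5077

BᵀP = [18.0000 -6.7500]
S = R + BᵀPB = [1/2] + [56.2500] = [56.7500]
BᵀPA = [63.0000 -58.5000]
K = S⁻¹·BᵀPA = [1.1101 -1.0308]
A−BK = [-0.2203 -1.9383; -0.6696 -5.0925]
AᵀP(A−BK) = [2.0617 10.9427; 10.9427 92.6960]
P' = Q + AᵀP(A−BK) = [6.5617 8.6927; 8.6927 94.9460]
tr(P') = 101.5077


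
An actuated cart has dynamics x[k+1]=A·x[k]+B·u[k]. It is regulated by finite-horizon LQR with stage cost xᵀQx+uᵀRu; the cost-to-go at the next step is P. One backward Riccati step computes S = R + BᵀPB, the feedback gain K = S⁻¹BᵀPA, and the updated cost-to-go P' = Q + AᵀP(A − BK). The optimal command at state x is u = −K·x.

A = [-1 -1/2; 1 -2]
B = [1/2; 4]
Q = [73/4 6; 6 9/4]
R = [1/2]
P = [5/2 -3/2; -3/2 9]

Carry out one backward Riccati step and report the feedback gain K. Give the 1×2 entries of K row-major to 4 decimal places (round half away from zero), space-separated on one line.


0.2875 -0.4897

BᵀP = [-4.7500 35.2500]
S = R + BᵀPB = [1/2] + [138.6250] = [139.1250]
BᵀPA = [40.0000 -68.1250]
K = S⁻¹·BᵀPA = [0.2875 -0.4897]
A−BK = [-1.1438 -0.2552; -0.1500 -0.0413]
AᵀP(A−BK) = [2.9996 0.5867; 0.5867 0.2664]
P' = Q + AᵀP(A−BK) = [21.2496 6.5867; 6.5867 2.5164]
tr(P') = 23.7659


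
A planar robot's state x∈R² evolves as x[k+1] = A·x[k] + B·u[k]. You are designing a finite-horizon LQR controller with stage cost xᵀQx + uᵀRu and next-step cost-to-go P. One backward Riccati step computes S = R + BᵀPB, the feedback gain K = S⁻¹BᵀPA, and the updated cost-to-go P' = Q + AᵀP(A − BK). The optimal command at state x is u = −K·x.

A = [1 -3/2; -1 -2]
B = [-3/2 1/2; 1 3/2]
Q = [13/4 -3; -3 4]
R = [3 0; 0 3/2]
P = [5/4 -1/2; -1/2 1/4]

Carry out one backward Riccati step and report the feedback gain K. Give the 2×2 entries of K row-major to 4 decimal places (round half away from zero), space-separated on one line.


-0.4434 0.2099 -0.0686 -0.0788

BᵀP = [-2.3750 1.0000; -0.1250 0.1250]
S = R + BᵀPB = [3 0; 0 3/2] + [4.5625 0.3125; 0.3125 0.1250] = [7.5625 0.3125; 0.3125 1.6250]
BᵀPA = [-3.3750 1.5625; -0.2500 -0.0625]
K = S⁻¹·BᵀPA = [-0.4434 0.2099; -0.0686 -0.0788]
A−BK = [0.3691 -1.1458; -0.4537 -2.0916]
AᵀP(A−BK) = [0.9862 -0.4364; -0.4364 0.4797]
P' = Q + AᵀP(A−BK) = [4.2362 -3.4364; -3.4364 4.4797]
tr(P') = 8.7159


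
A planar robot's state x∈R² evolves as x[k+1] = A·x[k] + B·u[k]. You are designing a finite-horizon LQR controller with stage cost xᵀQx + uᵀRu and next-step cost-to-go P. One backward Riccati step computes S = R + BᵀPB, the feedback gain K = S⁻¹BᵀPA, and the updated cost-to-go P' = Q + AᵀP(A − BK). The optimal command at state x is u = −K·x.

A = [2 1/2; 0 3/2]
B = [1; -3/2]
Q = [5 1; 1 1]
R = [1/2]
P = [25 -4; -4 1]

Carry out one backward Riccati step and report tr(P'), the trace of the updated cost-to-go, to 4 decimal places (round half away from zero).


10.4733

BᵀP = [31.0000 -5.5000]
S = R + BᵀPB = [1/2] + [39.2500] = [39.7500]
BᵀPA = [62.0000 7.2500]
K = S⁻¹·BᵀPA = [1.5597 0.1824]
A−BK = [0.4403 0.3176; 2.3396 1.7736]
AᵀP(A−BK) = [3.2956 1.6918; 1.6918 1.1777]
P' = Q + AᵀP(A−BK) = [8.2956 2.6918; 2.6918 2.1777]
tr(P') = 10.4733


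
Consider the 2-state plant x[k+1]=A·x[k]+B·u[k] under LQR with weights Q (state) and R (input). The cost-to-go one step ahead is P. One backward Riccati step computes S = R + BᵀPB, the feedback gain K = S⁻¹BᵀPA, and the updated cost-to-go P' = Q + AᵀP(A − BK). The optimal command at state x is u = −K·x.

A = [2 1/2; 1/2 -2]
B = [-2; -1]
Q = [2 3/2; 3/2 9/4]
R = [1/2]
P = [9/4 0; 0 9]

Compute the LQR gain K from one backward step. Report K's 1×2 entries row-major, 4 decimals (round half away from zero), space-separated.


-0.7297 0.8514

BᵀP = [-4.5000 -9.0000]
S = R + BᵀPB = [1/2] + [18.0000] = [18.5000]
BᵀPA = [-13.5000 15.7500]
K = S⁻¹·BᵀPA = [-0.7297 0.8514]
A−BK = [0.5405 2.2027; -0.2297 -1.1486]
AᵀP(A−BK) = [1.3986 4.7432; 4.7432 23.1537]
P' = Q + AᵀP(A−BK) = [3.3986 6.2432; 6.2432 25.4037]
tr(P') = 28.8024


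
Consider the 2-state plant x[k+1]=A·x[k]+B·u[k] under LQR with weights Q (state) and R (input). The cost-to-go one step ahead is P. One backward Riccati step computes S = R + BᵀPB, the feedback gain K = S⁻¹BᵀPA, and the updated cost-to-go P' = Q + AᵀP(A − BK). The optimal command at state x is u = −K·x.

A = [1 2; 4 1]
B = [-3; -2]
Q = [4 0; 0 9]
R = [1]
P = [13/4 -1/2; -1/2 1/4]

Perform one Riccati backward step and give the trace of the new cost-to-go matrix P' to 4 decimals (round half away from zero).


15.8243

BᵀP = [-8.7500 1.0000]
S = R + BᵀPB = [1] + [24.2500] = [25.2500]
BᵀPA = [-4.7500 -16.5000]
K = S⁻¹·BᵀPA = [-0.1881 -0.6535]
A−BK = [0.4356 0.0396; 3.6238 -0.3069]
AᵀP(A−BK) = [2.3564 -0.1040; -0.1040 0.4678]
P' = Q + AᵀP(A−BK) = [6.3564 -0.1040; -0.1040 9.4678]
tr(P') = 15.8243


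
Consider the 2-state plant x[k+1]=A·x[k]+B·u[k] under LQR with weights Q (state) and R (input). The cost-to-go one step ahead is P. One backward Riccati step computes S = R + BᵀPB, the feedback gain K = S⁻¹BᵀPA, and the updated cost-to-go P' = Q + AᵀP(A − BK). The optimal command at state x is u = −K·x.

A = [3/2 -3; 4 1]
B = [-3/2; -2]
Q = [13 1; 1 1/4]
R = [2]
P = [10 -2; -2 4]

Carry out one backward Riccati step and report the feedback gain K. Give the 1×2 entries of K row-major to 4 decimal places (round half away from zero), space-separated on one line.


-1.2807 0.9825

BᵀP = [-11.0000 -5.0000]
S = R + BᵀPB = [2] + [26.5000] = [28.5000]
BᵀPA = [-36.5000 28.0000]
K = S⁻¹·BᵀPA = [-1.2807 0.9825]
A−BK = [-0.4211 -1.5263; 1.4386 2.9649]
AᵀP(A−BK) = [15.7544 27.8596; 27.8596 78.4912]
P' = Q + AᵀP(A−BK) = [28.7544 28.8596; 28.8596 78.7412]
tr(P') = 107.4956


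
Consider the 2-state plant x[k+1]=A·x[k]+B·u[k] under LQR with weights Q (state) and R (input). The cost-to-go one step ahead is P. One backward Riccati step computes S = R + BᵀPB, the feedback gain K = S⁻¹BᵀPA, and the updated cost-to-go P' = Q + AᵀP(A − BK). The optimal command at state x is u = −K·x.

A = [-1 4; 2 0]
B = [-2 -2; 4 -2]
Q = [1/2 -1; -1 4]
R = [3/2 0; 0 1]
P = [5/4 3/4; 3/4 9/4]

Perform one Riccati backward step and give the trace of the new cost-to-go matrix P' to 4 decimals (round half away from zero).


6.9821

BᵀP = [0.5000 7.5000; -4.0000 -6.0000]
S = R + BᵀPB = [3/2 0; 0 1] + [29.0000 -16.0000; -16.0000 20.0000] = [30.5000 -16.0000; -16.0000 21.0000]
BᵀPA = [14.5000 2.0000; -8.0000 -16.0000]
K = S⁻¹·BᵀPA = [0.4590 -0.5566; -0.0312 -1.1860]
A−BK = [-0.1443 0.5150; 0.1014 -0.1456]
AᵀP(A−BK) = [0.3443 -0.4174; -0.4174 2.1378]
P' = Q + AᵀP(A−BK) = [0.8443 -1.4174; -1.4174 6.1378]
tr(P') = 6.9821


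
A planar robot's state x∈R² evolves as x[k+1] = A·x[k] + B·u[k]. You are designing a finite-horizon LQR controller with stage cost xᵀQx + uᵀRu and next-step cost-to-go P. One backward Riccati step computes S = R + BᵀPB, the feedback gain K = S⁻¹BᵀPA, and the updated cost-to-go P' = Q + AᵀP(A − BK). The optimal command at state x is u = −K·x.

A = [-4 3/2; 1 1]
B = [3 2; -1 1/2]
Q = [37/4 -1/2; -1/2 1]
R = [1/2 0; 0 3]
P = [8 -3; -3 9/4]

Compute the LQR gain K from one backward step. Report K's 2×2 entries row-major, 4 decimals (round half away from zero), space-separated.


BᵀP = [27.0000 -11.2500; 14.5000 -4.8750]
S = R + BᵀPB = [1/2 0; 0 3] + [92.2500 48.3750; 48.3750 26.5625] = [92.7500 48.3750; 48.3750 29.5625]
BᵀPA = [-119.2500 29.2500; -62.8750 16.8750]
K = S⁻¹·BᵀPA = [-1.2040 0.1204; -0.1566 0.3738]
A−BK = [-0.0747 0.3912; -0.1257 0.9335]
AᵀP(A−BK) = [0.8223 -0.3892; -0.3892 1.4203]
P' = Q + AᵀP(A−BK) = [10.0723 -0.8892; -0.8892 2.4203]
tr(P') = 12.4926

-1.2040 0.1204 -0.1566 0.3738


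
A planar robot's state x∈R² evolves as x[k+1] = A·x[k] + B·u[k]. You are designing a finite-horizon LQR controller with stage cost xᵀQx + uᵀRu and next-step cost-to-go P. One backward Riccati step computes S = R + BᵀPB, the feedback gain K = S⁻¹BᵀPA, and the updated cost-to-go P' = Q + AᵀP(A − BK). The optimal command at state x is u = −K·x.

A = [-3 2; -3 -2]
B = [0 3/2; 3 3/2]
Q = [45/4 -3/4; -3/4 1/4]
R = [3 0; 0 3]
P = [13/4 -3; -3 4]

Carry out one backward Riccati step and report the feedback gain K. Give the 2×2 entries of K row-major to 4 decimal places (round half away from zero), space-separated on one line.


BᵀP = [-9.0000 12.0000; 0.3750 1.5000]
S = R + BᵀPB = [3 0; 0 3] + [36.0000 4.5000; 4.5000 2.8125] = [39.0000 4.5000; 4.5000 5.8125]
BᵀPA = [-9.0000 -42.0000; -5.6250 -2.2500]
K = S⁻¹·BᵀPA = [-0.1308 -1.1335; -0.8665 0.4905]
A−BK = [-1.7003 1.2643; -1.3079 0.6649]
AᵀP(A−BK) = [5.1989 -2.9428; -2.9428 6.4959]
P' = Q + AᵀP(A−BK) = [16.4489 -3.6928; -3.6928 6.7459]
tr(P') = 23.1948

-0.1308 -1.1335 -0.8665 0.4905


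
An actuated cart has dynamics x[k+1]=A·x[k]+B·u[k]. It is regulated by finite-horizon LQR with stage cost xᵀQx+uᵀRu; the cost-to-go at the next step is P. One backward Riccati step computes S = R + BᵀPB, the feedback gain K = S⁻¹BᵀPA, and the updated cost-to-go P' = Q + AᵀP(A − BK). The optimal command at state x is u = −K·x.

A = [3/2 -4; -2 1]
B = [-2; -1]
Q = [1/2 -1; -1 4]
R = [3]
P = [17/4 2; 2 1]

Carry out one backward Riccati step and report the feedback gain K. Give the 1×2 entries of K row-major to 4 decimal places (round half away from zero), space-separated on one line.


-0.1983 1.2759

BᵀP = [-10.5000 -5.0000]
S = R + BᵀPB = [3] + [26.0000] = [29.0000]
BᵀPA = [-5.7500 37.0000]
K = S⁻¹·BᵀPA = [-0.1983 1.2759]
A−BK = [1.1034 -1.4483; -2.1983 2.2759]
AᵀP(A−BK) = [0.4224 -1.1638; -1.1638 5.7931]
P' = Q + AᵀP(A−BK) = [0.9224 -2.1638; -2.1638 9.7931]
tr(P') = 10.7155


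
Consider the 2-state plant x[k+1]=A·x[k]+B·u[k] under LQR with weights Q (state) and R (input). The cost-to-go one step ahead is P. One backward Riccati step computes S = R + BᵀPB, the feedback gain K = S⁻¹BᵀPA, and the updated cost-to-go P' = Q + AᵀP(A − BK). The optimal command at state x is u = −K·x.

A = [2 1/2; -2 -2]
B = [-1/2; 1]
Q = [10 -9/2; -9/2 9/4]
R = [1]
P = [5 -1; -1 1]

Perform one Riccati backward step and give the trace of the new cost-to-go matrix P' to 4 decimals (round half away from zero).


BᵀP = [-3.5000 1.5000]
S = R + BᵀPB = [1] + [3.2500] = [4.2500]
BᵀPA = [-10.0000 -4.7500]
K = S⁻¹·BᵀPA = [-2.3529 -1.1176]
A−BK = [0.8235 -0.0588; 0.3529 -0.8824]
AᵀP(A−BK) = [8.4706 2.8235; 2.8235 1.9412]
P' = Q + AᵀP(A−BK) = [18.4706 -1.6765; -1.6765 4.1912]
tr(P') = 22.6618

22.6618


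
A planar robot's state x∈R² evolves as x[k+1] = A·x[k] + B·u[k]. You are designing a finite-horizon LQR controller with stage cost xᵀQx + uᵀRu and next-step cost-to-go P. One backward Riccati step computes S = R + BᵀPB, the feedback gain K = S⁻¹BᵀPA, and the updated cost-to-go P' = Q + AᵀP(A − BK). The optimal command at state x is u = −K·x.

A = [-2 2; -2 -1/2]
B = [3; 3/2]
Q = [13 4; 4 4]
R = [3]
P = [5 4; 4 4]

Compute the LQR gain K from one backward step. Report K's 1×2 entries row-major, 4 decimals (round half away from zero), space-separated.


-0.8387 0.3548

BᵀP = [21.0000 18.0000]
S = R + BᵀPB = [3] + [90.0000] = [93.0000]
BᵀPA = [-78.0000 33.0000]
K = S⁻¹·BᵀPA = [-0.8387 0.3548]
A−BK = [0.5161 0.9355; -0.7419 -1.0323]
AᵀP(A−BK) = [2.5806 -0.3226; -0.3226 1.2903]
P' = Q + AᵀP(A−BK) = [15.5806 3.6774; 3.6774 5.2903]
tr(P') = 20.8710


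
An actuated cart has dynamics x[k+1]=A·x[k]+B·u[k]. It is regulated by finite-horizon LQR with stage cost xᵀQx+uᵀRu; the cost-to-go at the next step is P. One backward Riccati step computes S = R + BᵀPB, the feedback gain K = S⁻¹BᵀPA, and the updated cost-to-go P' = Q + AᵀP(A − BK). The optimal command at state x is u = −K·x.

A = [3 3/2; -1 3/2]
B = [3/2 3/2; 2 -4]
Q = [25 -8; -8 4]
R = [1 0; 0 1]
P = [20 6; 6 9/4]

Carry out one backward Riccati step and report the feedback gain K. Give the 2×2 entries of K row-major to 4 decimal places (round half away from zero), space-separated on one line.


1.1616 0.9065 0.7545 0.0841

BᵀP = [42.0000 13.5000; 6.0000 0.0000]
S = R + BᵀPB = [1 0; 0 1] + [90.0000 9.0000; 9.0000 9.0000] = [91.0000 9.0000; 9.0000 10.0000]
BᵀPA = [112.5000 83.2500; 18.0000 9.0000]
K = S⁻¹·BᵀPA = [1.1616 0.9065; 0.7545 0.0841]
A−BK = [0.1258 0.0140; -0.3052 0.0235]
AᵀP(A−BK) = [1.9840 1.1277; 1.1277 0.8380]
P' = Q + AᵀP(A−BK) = [26.9840 -6.8723; -6.8723 4.8380]
tr(P') = 31.8220


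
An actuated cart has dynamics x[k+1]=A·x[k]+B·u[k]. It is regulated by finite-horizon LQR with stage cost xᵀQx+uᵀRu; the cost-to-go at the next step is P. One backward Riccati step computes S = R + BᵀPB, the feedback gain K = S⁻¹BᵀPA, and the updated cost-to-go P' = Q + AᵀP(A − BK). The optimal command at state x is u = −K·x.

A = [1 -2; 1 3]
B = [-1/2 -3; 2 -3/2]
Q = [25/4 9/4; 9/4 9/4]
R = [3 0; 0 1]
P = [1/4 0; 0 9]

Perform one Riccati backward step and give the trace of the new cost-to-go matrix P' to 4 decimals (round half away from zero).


BᵀP = [-0.1250 18.0000; -0.7500 -13.5000]
S = R + BᵀPB = [3 0; 0 1] + [36.0625 -26.6250; -26.6250 22.5000] = [39.0625 -26.6250; -26.6250 23.5000]
BᵀPA = [17.8750 54.2500; -14.2500 -39.0000]
K = S⁻¹·BᵀPA = [0.1945 1.1312; -0.3861 -0.3780]
A−BK = [-0.0610 -2.5684; 0.0320 0.1707]
AᵀP(A−BK) = [0.2726 0.8941; 0.8941 5.8928]
P' = Q + AᵀP(A−BK) = [6.5226 3.1441; 3.1441 8.1428]
tr(P') = 14.6655

14.6655


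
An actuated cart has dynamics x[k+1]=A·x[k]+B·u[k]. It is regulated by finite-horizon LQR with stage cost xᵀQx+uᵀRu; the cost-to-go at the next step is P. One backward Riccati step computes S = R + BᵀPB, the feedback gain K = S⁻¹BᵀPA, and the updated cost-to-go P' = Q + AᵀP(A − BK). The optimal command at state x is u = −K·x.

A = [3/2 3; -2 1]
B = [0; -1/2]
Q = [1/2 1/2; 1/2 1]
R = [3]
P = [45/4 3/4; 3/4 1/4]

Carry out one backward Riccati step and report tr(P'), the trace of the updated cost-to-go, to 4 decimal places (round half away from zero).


128.7704

BᵀP = [-0.3750 -0.1250]
S = R + BᵀPB = [3] + [0.0625] = [3.0625]
BᵀPA = [-0.3125 -1.2500]
K = S⁻¹·BᵀPA = [-0.1020 -0.4082]
A−BK = [1.5000 3.0000; -2.0510 0.7959]
AᵀP(A−BK) = [21.7806 46.6224; 46.6224 105.4898]
P' = Q + AᵀP(A−BK) = [22.2806 47.1224; 47.1224 106.4898]
tr(P') = 128.7704


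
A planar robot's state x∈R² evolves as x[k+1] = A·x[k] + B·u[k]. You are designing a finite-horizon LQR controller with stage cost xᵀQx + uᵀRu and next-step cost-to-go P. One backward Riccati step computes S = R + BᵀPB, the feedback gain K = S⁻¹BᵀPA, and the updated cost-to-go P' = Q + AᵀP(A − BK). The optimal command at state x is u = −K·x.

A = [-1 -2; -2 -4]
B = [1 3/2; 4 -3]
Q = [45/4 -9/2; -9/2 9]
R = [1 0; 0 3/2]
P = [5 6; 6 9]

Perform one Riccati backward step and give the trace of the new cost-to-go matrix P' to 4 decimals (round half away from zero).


22.4840

BᵀP = [29.0000 42.0000; -10.5000 -18.0000]
S = R + BᵀPB = [1 0; 0 3/2] + [197.0000 -82.5000; -82.5000 38.2500] = [198.0000 -82.5000; -82.5000 39.7500]
BᵀPA = [-113.0000 -226.0000; 46.5000 93.0000]
K = S⁻¹·BᵀPA = [-0.6159 -1.2319; -0.1085 -0.2171]
A−BK = [-0.2213 -0.4426; 0.1381 0.2763]
AᵀP(A−BK) = [0.4468 0.8936; 0.8936 1.7872]
P' = Q + AᵀP(A−BK) = [11.6968 -3.6064; -3.6064 10.7872]
tr(P') = 22.4840


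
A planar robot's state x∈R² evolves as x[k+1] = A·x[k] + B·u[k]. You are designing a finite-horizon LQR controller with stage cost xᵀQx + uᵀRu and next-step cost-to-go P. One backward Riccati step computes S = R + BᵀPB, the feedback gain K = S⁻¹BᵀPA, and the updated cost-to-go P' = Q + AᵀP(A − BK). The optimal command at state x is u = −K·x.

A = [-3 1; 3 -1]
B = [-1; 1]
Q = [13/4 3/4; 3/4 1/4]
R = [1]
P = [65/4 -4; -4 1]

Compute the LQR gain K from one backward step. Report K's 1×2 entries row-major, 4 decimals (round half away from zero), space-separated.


2.8857 -0.9619

BᵀP = [-20.2500 5.0000]
S = R + BᵀPB = [1] + [25.2500] = [26.2500]
BᵀPA = [75.7500 -25.2500]
K = S⁻¹·BᵀPA = [2.8857 -0.9619]
A−BK = [-0.1143 0.0381; 0.1143 -0.0381]
AᵀP(A−BK) = [8.6571 -2.8857; -2.8857 0.9619]
P' = Q + AᵀP(A−BK) = [11.9071 -2.1357; -2.1357 1.2119]
tr(P') = 13.1190


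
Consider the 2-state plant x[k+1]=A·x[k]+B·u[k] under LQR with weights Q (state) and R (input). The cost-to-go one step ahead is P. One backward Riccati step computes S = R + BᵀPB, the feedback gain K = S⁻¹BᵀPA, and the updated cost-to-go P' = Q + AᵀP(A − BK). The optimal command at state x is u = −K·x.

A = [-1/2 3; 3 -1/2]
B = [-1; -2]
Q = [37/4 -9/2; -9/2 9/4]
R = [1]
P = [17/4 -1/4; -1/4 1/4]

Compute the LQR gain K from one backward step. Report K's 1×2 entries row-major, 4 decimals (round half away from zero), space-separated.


0.2143 -2.1190

BᵀP = [-3.7500 -0.2500]
S = R + BᵀPB = [1] + [4.2500] = [5.2500]
BᵀPA = [1.1250 -11.1250]
K = S⁻¹·BᵀPA = [0.2143 -2.1190]
A−BK = [-0.2857 0.8810; 3.4286 -4.7381]
AᵀP(A−BK) = [3.8214 -6.6786; -6.6786 15.4881]
P' = Q + AᵀP(A−BK) = [13.0714 -11.1786; -11.1786 17.7381]
tr(P') = 30.8095


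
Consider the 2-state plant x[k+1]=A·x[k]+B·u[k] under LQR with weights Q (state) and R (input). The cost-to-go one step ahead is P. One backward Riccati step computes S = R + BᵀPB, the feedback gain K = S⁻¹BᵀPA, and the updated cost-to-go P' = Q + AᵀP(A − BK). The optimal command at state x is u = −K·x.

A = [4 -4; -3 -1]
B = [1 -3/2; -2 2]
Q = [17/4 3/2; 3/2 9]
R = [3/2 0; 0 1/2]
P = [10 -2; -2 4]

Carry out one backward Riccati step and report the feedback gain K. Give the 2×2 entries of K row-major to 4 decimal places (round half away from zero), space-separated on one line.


BᵀP = [14.0000 -10.0000; -19.0000 11.0000]
S = R + BᵀPB = [3/2 0; 0 1/2] + [34.0000 -41.0000; -41.0000 50.5000] = [35.5000 -41.0000; -41.0000 51.0000]
BᵀPA = [86.0000 -46.0000; -109.0000 65.0000]
K = S⁻¹·BᵀPA = [-0.6409 2.4633; -2.6525 3.2548]
A−BK = [0.6622 -1.5811; 1.0232 -2.5830]
AᵀP(A−BK) = [9.9961 -21.0695; -21.0695 49.7490]
P' = Q + AᵀP(A−BK) = [14.2461 -19.5695; -19.5695 58.7490]
tr(P') = 72.9952

-0.6409 2.4633 -2.6525 3.2548


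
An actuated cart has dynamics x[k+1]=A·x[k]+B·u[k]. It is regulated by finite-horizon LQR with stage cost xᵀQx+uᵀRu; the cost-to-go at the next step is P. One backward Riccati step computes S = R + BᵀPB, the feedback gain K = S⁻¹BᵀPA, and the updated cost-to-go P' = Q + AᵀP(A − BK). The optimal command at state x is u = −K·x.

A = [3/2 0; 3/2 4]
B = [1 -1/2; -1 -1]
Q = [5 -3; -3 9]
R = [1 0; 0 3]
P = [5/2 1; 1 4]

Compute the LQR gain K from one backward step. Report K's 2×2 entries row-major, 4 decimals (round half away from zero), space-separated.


0.0796 -1.4867 -1.1947 -1.6991

BᵀP = [1.5000 -3.0000; -2.2500 -4.5000]
S = R + BᵀPB = [1 0; 0 3] + [4.5000 2.2500; 2.2500 5.6250] = [5.5000 2.2500; 2.2500 8.6250]
BᵀPA = [-2.2500 -12.0000; -10.1250 -18.0000]
K = S⁻¹·BᵀPA = [0.0796 -1.4867; -1.1947 -1.6991]
A−BK = [0.8230 0.6372; 0.3850 0.8142]
AᵀP(A−BK) = [7.2080 9.4513; 9.4513 15.5752]
P' = Q + AᵀP(A−BK) = [12.2080 6.4513; 6.4513 24.5752]
tr(P') = 36.7832


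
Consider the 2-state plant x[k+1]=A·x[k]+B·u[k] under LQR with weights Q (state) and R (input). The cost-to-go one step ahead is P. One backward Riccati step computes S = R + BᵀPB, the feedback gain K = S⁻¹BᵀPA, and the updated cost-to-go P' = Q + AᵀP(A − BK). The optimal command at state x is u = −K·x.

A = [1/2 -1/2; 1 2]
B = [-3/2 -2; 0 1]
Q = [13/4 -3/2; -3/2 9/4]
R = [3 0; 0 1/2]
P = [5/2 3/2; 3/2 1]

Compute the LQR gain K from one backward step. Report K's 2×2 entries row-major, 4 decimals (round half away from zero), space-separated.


-0.1509 -0.1321 -0.5377 -0.2830

BᵀP = [-3.7500 -2.2500; -3.5000 -2.0000]
S = R + BᵀPB = [3 0; 0 1/2] + [5.6250 5.2500; 5.2500 5.0000] = [8.6250 5.2500; 5.2500 5.5000]
BᵀPA = [-4.1250 -2.6250; -3.7500 -2.2500]
K = S⁻¹·BᵀPA = [-0.1509 -0.1321; -0.5377 -0.2830]
A−BK = [-0.8019 -1.2642; 1.5377 2.2830]
AᵀP(A−BK) = [0.4858 0.5189; 0.5189 0.6415]
P' = Q + AᵀP(A−BK) = [3.7358 -0.9811; -0.9811 2.8915]
tr(P') = 6.6274


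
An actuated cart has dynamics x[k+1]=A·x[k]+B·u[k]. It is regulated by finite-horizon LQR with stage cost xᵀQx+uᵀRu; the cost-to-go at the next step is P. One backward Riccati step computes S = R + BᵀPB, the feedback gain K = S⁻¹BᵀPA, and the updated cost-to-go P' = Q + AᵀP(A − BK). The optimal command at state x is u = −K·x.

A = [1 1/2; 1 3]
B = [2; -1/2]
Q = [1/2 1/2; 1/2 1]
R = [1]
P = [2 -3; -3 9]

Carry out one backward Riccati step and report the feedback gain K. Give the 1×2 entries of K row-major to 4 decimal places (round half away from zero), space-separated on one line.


BᵀP = [5.5000 -10.5000]
S = R + BᵀPB = [1] + [16.2500] = [17.2500]
BᵀPA = [-5.0000 -28.7500]
K = S⁻¹·BᵀPA = [-0.2899 -1.6667]
A−BK = [1.5797 3.8333; 0.8551 2.1667]
AᵀP(A−BK) = [3.5507 9.1667; 9.1667 24.5833]
P' = Q + AᵀP(A−BK) = [4.0507 9.6667; 9.6667 25.5833]
tr(P') = 29.6341

-0.2899 -1.6667


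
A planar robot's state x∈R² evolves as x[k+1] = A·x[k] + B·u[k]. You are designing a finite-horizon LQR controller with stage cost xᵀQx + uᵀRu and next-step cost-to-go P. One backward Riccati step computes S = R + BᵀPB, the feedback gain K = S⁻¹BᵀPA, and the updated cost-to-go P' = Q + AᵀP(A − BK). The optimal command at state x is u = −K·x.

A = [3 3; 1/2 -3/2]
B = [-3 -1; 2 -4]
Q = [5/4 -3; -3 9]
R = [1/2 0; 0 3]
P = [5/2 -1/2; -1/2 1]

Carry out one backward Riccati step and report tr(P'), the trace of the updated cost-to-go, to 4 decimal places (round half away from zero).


BᵀP = [-8.5000 3.5000; -0.5000 -3.5000]
S = R + BᵀPB = [1/2 0; 0 3] + [32.5000 -5.5000; -5.5000 14.5000] = [33.0000 -5.5000; -5.5000 17.5000]
BᵀPA = [-23.7500 -30.7500; -3.2500 3.7500]
K = S⁻¹·BᵀPA = [-0.7921 -0.9456; -0.4347 -0.0829]
A−BK = [0.1889 0.0802; 0.3456 0.0596]
AᵀP(A−BK) = [1.0239 0.5216; 0.5216 0.4826]
P' = Q + AᵀP(A−BK) = [2.2739 -2.4784; -2.4784 9.4826]
tr(P') = 11.7565

11.7565


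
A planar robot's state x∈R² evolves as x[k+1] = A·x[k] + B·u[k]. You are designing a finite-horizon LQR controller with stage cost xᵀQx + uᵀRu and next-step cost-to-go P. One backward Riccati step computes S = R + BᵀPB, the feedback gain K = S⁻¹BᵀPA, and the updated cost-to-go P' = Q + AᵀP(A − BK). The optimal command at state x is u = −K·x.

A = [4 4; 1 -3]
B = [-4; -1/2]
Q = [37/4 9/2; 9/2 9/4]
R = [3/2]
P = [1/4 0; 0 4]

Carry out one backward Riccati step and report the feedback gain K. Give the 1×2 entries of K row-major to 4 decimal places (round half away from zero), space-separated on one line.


-0.9231 0.3077

BᵀP = [-1.0000 -2.0000]
S = R + BᵀPB = [3/2] + [5.0000] = [6.5000]
BᵀPA = [-6.0000 2.0000]
K = S⁻¹·BᵀPA = [-0.9231 0.3077]
A−BK = [0.3077 5.2308; 0.5385 -2.8462]
AᵀP(A−BK) = [2.4615 -6.1538; -6.1538 39.3846]
P' = Q + AᵀP(A−BK) = [11.7115 -1.6538; -1.6538 41.6346]
tr(P') = 53.3462


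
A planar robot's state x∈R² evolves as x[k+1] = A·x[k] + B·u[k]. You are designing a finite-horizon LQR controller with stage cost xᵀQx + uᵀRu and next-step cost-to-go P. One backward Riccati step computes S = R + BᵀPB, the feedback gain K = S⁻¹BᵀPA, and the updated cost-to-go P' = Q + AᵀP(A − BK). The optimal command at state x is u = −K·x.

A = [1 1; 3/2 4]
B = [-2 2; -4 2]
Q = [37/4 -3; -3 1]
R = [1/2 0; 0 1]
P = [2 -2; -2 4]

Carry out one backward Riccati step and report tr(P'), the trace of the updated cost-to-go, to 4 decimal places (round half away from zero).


BᵀP = [4.0000 -12.0000; 0.0000 4.0000]
S = R + BᵀPB = [1/2 0; 0 1] + [40.0000 -16.0000; -16.0000 8.0000] = [40.5000 -16.0000; -16.0000 9.0000]
BᵀPA = [-14.0000 -44.0000; 6.0000 16.0000]
K = S⁻¹·BᵀPA = [-0.2765 -1.2903; 0.1751 -0.5161]
A−BK = [0.0968 -0.5484; 0.0438 -0.1290]
AᵀP(A−BK) = [0.0783 0.0323; 0.0323 1.4839]
P' = Q + AᵀP(A−BK) = [9.3283 -2.9677; -2.9677 2.4839]
tr(P') = 11.8122

11.8122


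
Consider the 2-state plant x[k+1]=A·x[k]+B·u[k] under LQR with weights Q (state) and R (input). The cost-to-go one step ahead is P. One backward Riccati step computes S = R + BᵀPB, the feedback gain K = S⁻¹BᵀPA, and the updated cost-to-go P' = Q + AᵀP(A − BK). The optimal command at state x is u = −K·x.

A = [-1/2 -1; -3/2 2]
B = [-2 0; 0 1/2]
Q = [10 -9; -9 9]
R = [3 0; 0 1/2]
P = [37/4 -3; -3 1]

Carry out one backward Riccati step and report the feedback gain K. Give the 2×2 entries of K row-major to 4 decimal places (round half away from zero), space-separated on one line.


BᵀP = [-18.5000 6.0000; -1.5000 0.5000]
S = R + BᵀPB = [3 0; 0 1/2] + [37.0000 3.0000; 3.0000 0.2500] = [40.0000 3.0000; 3.0000 0.7500]
BᵀPA = [0.2500 30.5000; 0.0000 2.5000]
K = S⁻¹·BᵀPA = [0.0089 0.7321; -0.0357 0.4048]
A−BK = [-0.4821 0.4643; -1.4821 1.7976]
AᵀP(A−BK) = [0.0603 -0.0580; -0.0580 1.9077]
P' = Q + AᵀP(A−BK) = [10.0603 -9.0580; -9.0580 10.9077]
tr(P') = 20.9680

0.0089 0.7321 -0.0357 0.4048


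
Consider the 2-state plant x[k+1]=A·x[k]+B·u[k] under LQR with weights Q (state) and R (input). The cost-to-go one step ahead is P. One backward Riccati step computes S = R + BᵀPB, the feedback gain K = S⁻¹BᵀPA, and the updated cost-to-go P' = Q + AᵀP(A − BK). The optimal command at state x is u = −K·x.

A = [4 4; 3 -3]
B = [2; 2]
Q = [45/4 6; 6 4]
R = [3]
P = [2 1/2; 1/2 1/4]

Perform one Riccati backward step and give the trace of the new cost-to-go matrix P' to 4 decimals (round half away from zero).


BᵀP = [5.0000 1.5000]
S = R + BᵀPB = [3] + [13.0000] = [16.0000]
BᵀPA = [24.5000 15.5000]
K = S⁻¹·BᵀPA = [1.5313 0.9688]
A−BK = [0.9375 2.0625; -0.0625 -4.9375]
AᵀP(A−BK) = [8.7344 6.0156; 6.0156 7.2344]
P' = Q + AᵀP(A−BK) = [19.9844 12.0156; 12.0156 11.2344]
tr(P') = 31.2188

31.2188


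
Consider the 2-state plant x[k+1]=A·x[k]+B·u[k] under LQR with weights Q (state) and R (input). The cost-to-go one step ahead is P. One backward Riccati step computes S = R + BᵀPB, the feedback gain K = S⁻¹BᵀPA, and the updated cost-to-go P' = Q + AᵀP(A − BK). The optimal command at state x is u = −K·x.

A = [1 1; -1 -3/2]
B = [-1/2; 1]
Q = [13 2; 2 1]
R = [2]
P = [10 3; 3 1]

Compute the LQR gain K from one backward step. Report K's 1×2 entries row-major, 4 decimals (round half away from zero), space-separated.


BᵀP = [-2.0000 -0.5000]
S = R + BᵀPB = [2] + [0.5000] = [2.5000]
BᵀPA = [-1.5000 -1.2500]
K = S⁻¹·BᵀPA = [-0.6000 -0.5000]
A−BK = [0.7000 0.7500; -0.4000 -1.0000]
AᵀP(A−BK) = [4.1000 3.2500; 3.2500 2.6250]
P' = Q + AᵀP(A−BK) = [17.1000 5.2500; 5.2500 3.6250]
tr(P') = 20.7250

-0.6000 -0.5000
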